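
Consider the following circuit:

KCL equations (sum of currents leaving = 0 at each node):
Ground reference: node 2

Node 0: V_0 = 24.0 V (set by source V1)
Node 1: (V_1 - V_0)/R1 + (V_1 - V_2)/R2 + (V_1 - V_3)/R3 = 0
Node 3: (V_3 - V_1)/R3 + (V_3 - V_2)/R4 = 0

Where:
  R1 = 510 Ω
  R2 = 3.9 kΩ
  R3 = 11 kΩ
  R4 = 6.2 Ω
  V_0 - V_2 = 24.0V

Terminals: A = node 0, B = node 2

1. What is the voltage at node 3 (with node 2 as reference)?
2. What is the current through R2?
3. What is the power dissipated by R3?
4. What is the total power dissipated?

Nodal analysis, taking node 2 as the 0 V reference.
Source V1 fixes V_0 = 24 V.
KCL at each unknown node (sum of currents leaving = 0; resistances in Ω):
  Node 1: (V_1 - 24)/510 + (V_1 - 0)/3900 + (V_1 - V_3)/11000 = 0
  Node 3: (V_3 - V_1)/11000 + (V_3 - 0)/6.2 = 0
Collecting terms (coefficients in siemens):
  0.002308·V_1 - 0.00009091·V_3 = 0.04706
  0.1614·V_3 - 0.00009091·V_1 = 0
Determinant D = (0.002308)(0.1614) - (-0.00009091)(-0.00009091) = 0.0003725
V_1 = [(0.04706)(0.1614) - (-0.00009091)(0)]/D = 20.39 V
V_3 = [(0.002308)(0) - (0.04706)(-0.00009091)]/D = 0.01149 V
Part 1:
  Read off the nodal solution: V_3 = 0.01149 V
Part 2:
  I_R2 = (V_1 - V_2)/R2 = (20.39 - 0)/3900 = 0.005228 A
  Magnitude: I_R2 = 0.005228 A
Part 3:
  I_R3 = (V_1 - V_3)/R3 = (20.39 - 0.01149)/11000 = 0.001852 A
  P_R3 = I_R3² × R3 = (0.001852)² × 11000 = 0.03775 W
Part 4:
  Power in each resistor, P = (ΔV)²/R:
    P_R1 = (24 - 20.39)²/510 = 0.02557 W
    P_R2 = (20.39 - 0)²/3900 = 0.1066 W
    P_R3 = (20.39 - 0.01149)²/11000 = 0.03775 W
    P_R4 = (0 - 0.01149)²/6.2 = 0.00002128 W
  P_total = P_R1 + P_R2 + P_R3 + P_R4 = 0.1699 W

Final answers:
1. V_3 = 0.01149 V
2. I_R2 = 0.005228 A
3. P_R3 = 0.03775 W
4. P_total = 0.1699 W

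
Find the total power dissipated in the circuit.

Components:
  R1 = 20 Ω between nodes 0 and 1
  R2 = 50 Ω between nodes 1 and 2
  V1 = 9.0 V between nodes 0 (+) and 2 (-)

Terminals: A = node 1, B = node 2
Nodal analysis, taking node 2 as the 0 V reference.
Source V1 fixes V_0 = 9 V.
KCL at each unknown node (sum of currents leaving = 0; resistances in Ω):
  Node 1: (V_1 - 9)/20 + (V_1 - 0)/50 = 0
Collecting terms: 0.07 × V_1 = 0.45  =>  V_1 = 6.429 V
Power in each resistor, P = (ΔV)²/R:
  P_R1 = (9 - 6.429)²/20 = 0.3306 W
  P_R2 = (6.429 - 0)²/50 = 0.8265 W
P_total = P_R1 + P_R2 = 1.157 W

Final answer: 1.157 W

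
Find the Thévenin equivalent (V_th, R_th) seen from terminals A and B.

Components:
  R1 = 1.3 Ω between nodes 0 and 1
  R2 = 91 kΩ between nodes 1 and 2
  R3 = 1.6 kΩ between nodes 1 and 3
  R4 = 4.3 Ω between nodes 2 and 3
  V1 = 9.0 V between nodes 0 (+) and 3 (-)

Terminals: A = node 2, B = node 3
Step 1 — V_th is the open-circuit voltage V_A - V_B (nothing connected across the terminals).
Nodal analysis, taking node 3 as the 0 V reference.
Source V1 fixes V_0 = 9 V.
KCL at each unknown node (sum of currents leaving = 0; resistances in Ω):
  Node 1: (V_1 - 9)/1.3 + (V_1 - V_2)/91000 + (V_1 - 0)/1600 = 0
  Node 2: (V_2 - V_1)/91000 + (V_2 - 0)/4.3 = 0
Collecting terms (coefficients in siemens):
  0.7699·V_1 - 0.00001099·V_2 = 6.923
  0.2326·V_2 - 0.00001099·V_1 = 0
Determinant D = (0.7699)(0.2326) - (-0.00001099)(-0.00001099) = 0.179
V_1 = [(6.923)(0.2326) - (-0.00001099)(0)]/D = 8.993 V
V_2 = [(0.7699)(0) - (6.923)(-0.00001099)]/D = 0.0004249 V
V_th = V_2 - V_3 = 0.0004249 - 0 = 0.0004249 V
Step 2 — R_th: zero the source — replace V1 by a short circuit (node 3 merges into node 0) — and find the resistance seen between A (node 2) and B (node 0).
Reduce the network between node 2 (A) and node 0 (B) by series/parallel combination:
  Rp1 = R1 ‖ R3 (parallel, both between nodes 0 and 1) = 1/(1/1.3 + 1/1600) = 1.299 Ω
  Rs1 = R2 + Rp1 (series, joined only at node 1) = 91000 + 1.299 = 91000 Ω
  Rp2 = R4 ‖ Rs1 (parallel, both between nodes 0 and 2) = 1/(1/4.3 + 1/91000) = 4.3 Ω
R_th = 4.3 Ω

Final answer: V_th = 0.0004249 V, R_th = 4.3 Ω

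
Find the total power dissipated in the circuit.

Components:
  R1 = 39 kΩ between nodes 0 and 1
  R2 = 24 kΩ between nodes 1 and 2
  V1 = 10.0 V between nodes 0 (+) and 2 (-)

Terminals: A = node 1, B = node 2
Nodal analysis, taking node 2 as the 0 V reference.
Source V1 fixes V_0 = 10 V.
KCL at each unknown node (sum of currents leaving = 0; resistances in Ω):
  Node 1: (V_1 - 10)/39000 + (V_1 - 0)/24000 = 0
Collecting terms: 0.00006731 × V_1 = 0.0002564  =>  V_1 = 3.81 V
Power in each resistor, P = (ΔV)²/R:
  P_R1 = (10 - 3.81)²/39000 = 0.0009826 W
  P_R2 = (3.81 - 0)²/24000 = 0.0006047 W
P_total = P_R1 + P_R2 = 0.001587 W

Final answer: 0.001587 W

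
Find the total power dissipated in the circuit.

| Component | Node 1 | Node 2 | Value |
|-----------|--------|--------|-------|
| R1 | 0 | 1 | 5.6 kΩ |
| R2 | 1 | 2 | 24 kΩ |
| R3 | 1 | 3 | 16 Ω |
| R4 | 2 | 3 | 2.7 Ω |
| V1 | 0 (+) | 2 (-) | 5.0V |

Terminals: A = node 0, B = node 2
Nodal analysis, taking node 2 as the 0 V reference.
Source V1 fixes V_0 = 5 V.
KCL at each unknown node (sum of currents leaving = 0; resistances in Ω):
  Node 1: (V_1 - 5)/5600 + (V_1 - 0)/24000 + (V_1 - V_3)/16 = 0
  Node 3: (V_3 - V_1)/16 + (V_3 - 0)/2.7 = 0
Collecting terms (coefficients in siemens):
  0.06272·V_1 - 0.0625·V_3 = 0.0008929
  0.4329·V_3 - 0.0625·V_1 = 0
Determinant D = (0.06272)(0.4329) - (-0.0625)(-0.0625) = 0.02324
V_1 = [(0.0008929)(0.4329) - (-0.0625)(0)]/D = 0.01663 V
V_3 = [(0.06272)(0) - (0.0008929)(-0.0625)]/D = 0.002401 V
Power in each resistor, P = (ΔV)²/R:
  P_R1 = (5 - 0.01663)²/5600 = 0.004435 W
  P_R2 = (0.01663 - 0)²/24000 = 0.00000001152 W
  P_R3 = (0.01663 - 0.002401)²/16 = 0.00001265 W
  P_R4 = (0 - 0.002401)²/2.7 = 0.000002135 W
P_total = P_R1 + P_R2 + P_R3 + P_R4 = 0.004449 W

Final answer: 0.004449 W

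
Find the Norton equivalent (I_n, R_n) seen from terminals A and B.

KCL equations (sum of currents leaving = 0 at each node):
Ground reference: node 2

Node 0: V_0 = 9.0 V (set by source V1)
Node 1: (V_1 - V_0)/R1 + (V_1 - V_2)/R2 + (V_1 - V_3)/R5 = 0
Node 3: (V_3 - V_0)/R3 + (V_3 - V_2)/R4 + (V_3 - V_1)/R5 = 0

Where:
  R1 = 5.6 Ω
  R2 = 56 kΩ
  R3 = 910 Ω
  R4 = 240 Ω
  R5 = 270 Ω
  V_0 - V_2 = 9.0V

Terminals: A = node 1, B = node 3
Find the Thévenin equivalent first; then I_n = V_th/R_th and R_n = R_th.
Step 1 — V_th is the open-circuit voltage V_A - V_B (nothing connected across the terminals).
Nodal analysis, taking node 2 as the 0 V reference.
Source V1 fixes V_0 = 9 V.
KCL at each unknown node (sum of currents leaving = 0; resistances in Ω):
  Node 1: (V_1 - 9)/5.6 + (V_1 - 0)/56000 + (V_1 - V_3)/270 = 0
  Node 3: (V_3 - 9)/910 + (V_3 - 0)/240 + (V_3 - V_1)/270 = 0
Collecting terms (coefficients in siemens):
  0.1823·V_1 - 0.003704·V_3 = 1.607
  0.008969·V_3 - 0.003704·V_1 = 0.00989
Determinant D = (0.1823)(0.008969) - (-0.003704)(-0.003704) = 0.001621
V_1 = [(1.607)(0.008969) - (-0.003704)(0.00989)]/D = 8.913 V
V_3 = [(0.1823)(0.00989) - (1.607)(-0.003704)]/D = 4.783 V
V_th = V_1 - V_3 = 8.913 - 4.783 = 4.13 V
Step 2 — R_th: zero the source — replace V1 by a short circuit (node 2 merges into node 0) — and find the resistance seen between A (node 1) and B (node 3).
Reduce the network between node 1 (A) and node 3 (B) by series/parallel combination:
  Rp1 = R1 ‖ R2 (parallel, both between nodes 0 and 1) = 1/(1/5.6 + 1/56000) = 5.599 Ω
  Rp2 = R3 ‖ R4 (parallel, both between nodes 0 and 3) = 1/(1/910 + 1/240) = 189.9 Ω
  Rs1 = Rp1 + Rp2 (series, joined only at node 0) = 5.599 + 189.9 = 195.5 Ω
  Rp3 = R5 ‖ Rs1 (parallel, both between nodes 1 and 3) = 1/(1/270 + 1/195.5) = 113.4 Ω
R_th = 113.4 Ω
I_n = V_th/R_th = 4.13/113.4 = 0.03642 A, and R_n = R_th = 113.4 Ω

Final answer: I_n = 0.03642 A, R_n = 113.4 Ω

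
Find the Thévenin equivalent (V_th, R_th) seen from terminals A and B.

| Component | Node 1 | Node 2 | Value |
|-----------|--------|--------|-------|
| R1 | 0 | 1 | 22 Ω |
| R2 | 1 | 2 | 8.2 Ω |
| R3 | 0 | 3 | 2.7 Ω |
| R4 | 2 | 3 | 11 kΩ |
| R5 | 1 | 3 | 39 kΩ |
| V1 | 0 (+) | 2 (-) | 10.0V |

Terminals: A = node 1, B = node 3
Step 1 — V_th is the open-circuit voltage V_A - V_B (nothing connected across the terminals).
Nodal analysis, taking node 2 as the 0 V reference.
Source V1 fixes V_0 = 10 V.
KCL at each unknown node (sum of currents leaving = 0; resistances in Ω):
  Node 1: (V_1 - 10)/22 + (V_1 - 0)/8.2 + (V_1 - V_3)/39000 = 0
  Node 3: (V_3 - 10)/2.7 + (V_3 - 0)/11000 + (V_3 - V_1)/39000 = 0
Collecting terms (coefficients in siemens):
  0.1674·V_1 - 0.00002564·V_3 = 0.4545
  0.3705·V_3 - 0.00002564·V_1 = 3.704
Determinant D = (0.1674)(0.3705) - (-0.00002564)(-0.00002564) = 0.06203
V_1 = [(0.4545)(0.3705) - (-0.00002564)(3.704)]/D = 2.716 V
V_3 = [(0.1674)(3.704) - (0.4545)(-0.00002564)]/D = 9.997 V
V_th = V_1 - V_3 = 2.716 - 9.997 = -7.281 V
Step 2 — R_th: zero the source — replace V1 by a short circuit (node 2 merges into node 0) — and find the resistance seen between A (node 1) and B (node 3).
Reduce the network between node 1 (A) and node 3 (B) by series/parallel combination:
  Rp1 = R1 ‖ R2 (parallel, both between nodes 0 and 1) = 1/(1/22 + 1/8.2) = 5.974 Ω
  Rp2 = R3 ‖ R4 (parallel, both between nodes 0 and 3) = 1/(1/2.7 + 1/11000) = 2.699 Ω
  Rs1 = Rp1 + Rp2 (series, joined only at node 0) = 5.974 + 2.699 = 8.673 Ω
  Rp3 = R5 ‖ Rs1 (parallel, both between nodes 1 and 3) = 1/(1/39000 + 1/8.673) = 8.671 Ω
R_th = 8.671 Ω

Final answer: V_th = -7.281 V, R_th = 8.671 Ω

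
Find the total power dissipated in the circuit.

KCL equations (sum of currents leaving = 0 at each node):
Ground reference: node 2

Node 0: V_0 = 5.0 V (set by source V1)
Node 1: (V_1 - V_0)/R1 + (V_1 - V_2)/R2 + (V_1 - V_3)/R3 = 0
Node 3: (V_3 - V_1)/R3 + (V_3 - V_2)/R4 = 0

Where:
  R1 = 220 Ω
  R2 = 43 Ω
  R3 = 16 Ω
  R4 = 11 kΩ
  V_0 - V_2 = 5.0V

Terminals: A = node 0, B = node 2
Nodal analysis, taking node 2 as the 0 V reference.
Source V1 fixes V_0 = 5 V.
KCL at each unknown node (sum of currents leaving = 0; resistances in Ω):
  Node 1: (V_1 - 5)/220 + (V_1 - 0)/43 + (V_1 - V_3)/16 = 0
  Node 3: (V_3 - V_1)/16 + (V_3 - 0)/11000 = 0
Collecting terms (coefficients in siemens):
  0.0903·V_1 - 0.0625·V_3 = 0.02273
  0.06259·V_3 - 0.0625·V_1 = 0
Determinant D = (0.0903)(0.06259) - (-0.0625)(-0.0625) = 0.001746
V_1 = [(0.02273)(0.06259) - (-0.0625)(0)]/D = 0.8148 V
V_3 = [(0.0903)(0) - (0.02273)(-0.0625)]/D = 0.8136 V
Power in each resistor, P = (ΔV)²/R:
  P_R1 = (5 - 0.8148)²/220 = 0.07962 W
  P_R2 = (0.8148 - 0)²/43 = 0.01544 W
  P_R3 = (0.8148 - 0.8136)²/16 = 0.00000008754 W
  P_R4 = (0 - 0.8136)²/11000 = 0.00006018 W
P_total = P_R1 + P_R2 + P_R3 + P_R4 = 0.09512 W

Final answer: 0.09512 W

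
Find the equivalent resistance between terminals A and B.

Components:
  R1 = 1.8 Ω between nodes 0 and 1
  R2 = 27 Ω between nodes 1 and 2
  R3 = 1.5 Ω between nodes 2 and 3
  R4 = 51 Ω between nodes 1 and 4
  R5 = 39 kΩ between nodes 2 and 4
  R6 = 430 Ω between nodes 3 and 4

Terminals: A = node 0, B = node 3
The network is not a plain series/parallel combination. Inject a 1 A test current into terminal A (node 0) and return it from terminal B (node 3); then R_eq = V_A / (1 A).
Nodal analysis, taking node 3 as the 0 V reference.
Current source I_test pushes 1 A into node 0 and draws it out of node 3.
KCL at each unknown node (sum of currents leaving = 0; resistances in Ω):
  Node 0: (V_0 - V_1)/1.8 - 1 = 0
  Node 1: (V_1 - V_0)/1.8 + (V_1 - V_2)/27 + (V_1 - V_4)/51 = 0
  Node 2: (V_2 - V_1)/27 + (V_2 - 0)/1.5 + (V_2 - V_4)/39000 = 0
  Node 4: (V_4 - V_1)/51 + (V_4 - V_2)/39000 + (V_4 - 0)/430 = 0
Collecting terms (coefficients in siemens):
  0.5556·V_0 - 0.5556·V_1 = 1
  0.6122·V_1 - 0.5556·V_0 - 0.03704·V_2 - 0.01961·V_4 = 0
  0.7037·V_2 - 0.03704·V_1 - 0.00002564·V_4 = 0
  0.02196·V_4 - 0.01961·V_1 - 0.00002564·V_2 = 0
Solving these 4 simultaneous equations (Gaussian elimination) gives:
  V_0 = 28.69 V, V_1 = 26.89 V, V_2 = 1.416 V, V_4 = 24.01 V
R_eq = V_0 / 1 A = 28.69 Ω

Final answer: 28.69 Ω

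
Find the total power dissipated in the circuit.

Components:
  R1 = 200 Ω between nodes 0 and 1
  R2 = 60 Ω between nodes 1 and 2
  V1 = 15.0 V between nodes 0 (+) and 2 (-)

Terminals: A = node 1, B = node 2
Nodal analysis, taking node 2 as the 0 V reference.
Source V1 fixes V_0 = 15 V.
KCL at each unknown node (sum of currents leaving = 0; resistances in Ω):
  Node 1: (V_1 - 15)/200 + (V_1 - 0)/60 = 0
Collecting terms: 0.02167 × V_1 = 0.075  =>  V_1 = 3.462 V
Power in each resistor, P = (ΔV)²/R:
  P_R1 = (15 - 3.462)²/200 = 0.6657 W
  P_R2 = (3.462 - 0)²/60 = 0.1997 W
P_total = P_R1 + P_R2 = 0.8654 W

Final answer: 0.8654 W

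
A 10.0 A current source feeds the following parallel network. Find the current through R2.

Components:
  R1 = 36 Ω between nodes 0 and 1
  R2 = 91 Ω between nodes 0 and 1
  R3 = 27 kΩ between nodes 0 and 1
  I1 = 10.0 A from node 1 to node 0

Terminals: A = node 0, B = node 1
All resistors sit directly between nodes 0 and 1, so they are in parallel and share one voltage V; the full source current 10 A splits among them.
1/R_par = 1/36 + 1/91 + 1/27000 = 0.0388 S  =>  R_par = 25.77 Ω
V = I × R_par = 10 × 25.77 = 257.7 V
I_R2 = V/R2 = 257.7/91 = 2.832 A

Final answer: 2.832 A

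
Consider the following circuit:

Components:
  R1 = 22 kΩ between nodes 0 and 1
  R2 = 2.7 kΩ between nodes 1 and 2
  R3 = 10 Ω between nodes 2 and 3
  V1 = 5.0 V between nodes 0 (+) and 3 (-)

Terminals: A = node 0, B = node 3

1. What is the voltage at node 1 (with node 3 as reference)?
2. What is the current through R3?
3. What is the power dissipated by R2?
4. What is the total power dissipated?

Nodal analysis, taking node 3 as the 0 V reference.
Source V1 fixes V_0 = 5 V.
KCL at each unknown node (sum of currents leaving = 0; resistances in Ω):
  Node 1: (V_1 - 5)/22000 + (V_1 - V_2)/2700 = 0
  Node 2: (V_2 - V_1)/2700 + (V_2 - 0)/10 = 0
Collecting terms (coefficients in siemens):
  0.0004158·V_1 - 0.0003704·V_2 = 0.0002273
  0.1004·V_2 - 0.0003704·V_1 = 0
Determinant D = (0.0004158)(0.1004) - (-0.0003704)(-0.0003704) = 0.0000416
V_1 = [(0.0002273)(0.1004) - (-0.0003704)(0)]/D = 0.5484 V
V_2 = [(0.0004158)(0) - (0.0002273)(-0.0003704)]/D = 0.002023 V
Part 1:
  Read off the nodal solution: V_1 = 0.5484 V
Part 2:
  I_R3 = (V_2 - V_3)/R3 = (0.002023 - 0)/10 = 0.0002023 A
  Magnitude: I_R3 = 0.0002023 A
Part 3:
  I_R2 = (V_1 - V_2)/R2 = (0.5484 - 0.002023)/2700 = 0.0002023 A
  P_R2 = I_R2² × R2 = (0.0002023)² × 2700 = 0.0001105 W
Part 4:
  Power in each resistor, P = (ΔV)²/R:
    P_R1 = (5 - 0.5484)²/22000 = 0.0009008 W
    P_R2 = (0.5484 - 0.002023)²/2700 = 0.0001105 W
    P_R3 = (0.002023 - 0)²/10 = 0.0000004094 W
  P_total = P_R1 + P_R2 + P_R3 = 0.001012 W

Final answers:
1. V_1 = 0.5484 V
2. I_R3 = 0.0002023 A
3. P_R2 = 0.0001105 W
4. P_total = 0.001012 W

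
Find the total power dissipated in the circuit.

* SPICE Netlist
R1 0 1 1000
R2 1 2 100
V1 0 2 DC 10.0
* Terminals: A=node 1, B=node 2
Nodal analysis, taking node 2 as the 0 V reference.
Source V1 fixes V_0 = 10 V.
KCL at each unknown node (sum of currents leaving = 0; resistances in Ω):
  Node 1: (V_1 - 10)/1000 + (V_1 - 0)/100 = 0
Collecting terms: 0.011 × V_1 = 0.01  =>  V_1 = 0.9091 V
Power in each resistor, P = (ΔV)²/R:
  P_R1 = (10 - 0.9091)²/1000 = 0.08264 W
  P_R2 = (0.9091 - 0)²/100 = 0.008264 W
P_total = P_R1 + P_R2 = 0.09091 W

Final answer: 0.09091 W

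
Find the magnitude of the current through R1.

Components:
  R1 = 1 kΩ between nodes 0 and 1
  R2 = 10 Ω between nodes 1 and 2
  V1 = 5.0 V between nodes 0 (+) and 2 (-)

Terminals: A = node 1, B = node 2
Nodal analysis, taking node 2 as the 0 V reference.
Source V1 fixes V_0 = 5 V.
KCL at each unknown node (sum of currents leaving = 0; resistances in Ω):
  Node 1: (V_1 - 5)/1000 + (V_1 - 0)/10 = 0
Collecting terms: 0.101 × V_1 = 0.005  =>  V_1 = 0.0495 V
I_R1 = (V_0 - V_1)/R1 = (5 - 0.0495)/1000 = 0.00495 A
|I_R1| = 0.00495 A

Final answer: |I_R1| = 0.00495 A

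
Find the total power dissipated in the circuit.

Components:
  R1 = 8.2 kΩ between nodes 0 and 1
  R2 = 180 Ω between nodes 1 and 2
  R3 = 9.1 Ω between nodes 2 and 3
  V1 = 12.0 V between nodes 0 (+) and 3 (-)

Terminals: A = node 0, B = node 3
Nodal analysis, taking node 3 as the 0 V reference.
Source V1 fixes V_0 = 12 V.
KCL at each unknown node (sum of currents leaving = 0; resistances in Ω):
  Node 1: (V_1 - 12)/8200 + (V_1 - V_2)/180 = 0
  Node 2: (V_2 - V_1)/180 + (V_2 - 0)/9.1 = 0
Collecting terms (coefficients in siemens):
  0.005678·V_1 - 0.005556·V_2 = 0.001463
  0.1154·V_2 - 0.005556·V_1 = 0
Determinant D = (0.005678)(0.1154) - (-0.005556)(-0.005556) = 0.0006246
V_1 = [(0.001463)(0.1154) - (-0.005556)(0)]/D = 0.2705 V
V_2 = [(0.005678)(0) - (0.001463)(-0.005556)]/D = 0.01302 V
Power in each resistor, P = (ΔV)²/R:
  P_R1 = (12 - 0.2705)²/8200 = 0.01678 W
  P_R2 = (0.2705 - 0.01302)²/180 = 0.0003683 W
  P_R3 = (0.01302 - 0)²/9.1 = 0.00001862 W
P_total = P_R1 + P_R2 + P_R3 = 0.01717 W

Final answer: 0.01717 W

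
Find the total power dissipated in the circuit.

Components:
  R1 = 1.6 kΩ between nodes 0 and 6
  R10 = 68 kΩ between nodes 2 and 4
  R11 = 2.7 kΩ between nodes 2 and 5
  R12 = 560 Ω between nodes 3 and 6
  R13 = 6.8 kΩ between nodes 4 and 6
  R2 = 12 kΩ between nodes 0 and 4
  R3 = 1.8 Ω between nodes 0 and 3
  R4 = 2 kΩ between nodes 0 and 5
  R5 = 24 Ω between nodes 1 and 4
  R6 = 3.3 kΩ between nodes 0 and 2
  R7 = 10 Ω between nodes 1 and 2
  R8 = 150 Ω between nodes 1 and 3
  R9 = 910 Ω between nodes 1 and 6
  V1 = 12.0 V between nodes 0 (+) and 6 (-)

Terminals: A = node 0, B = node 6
Nodal analysis, taking node 6 as the 0 V reference.
Source V1 fixes V_0 = 12 V.
KCL at each unknown node (sum of currents leaving = 0; resistances in Ω):
  Node 1: (V_1 - V_4)/24 + (V_1 - V_2)/10 + (V_1 - V_3)/150 + (V_1 - 0)/910 = 0
  Node 2: (V_2 - 12)/3300 + (V_2 - V_1)/10 + (V_2 - V_4)/68000 + (V_2 - V_5)/2700 = 0
  Node 3: (V_3 - 12)/1.8 + (V_3 - V_1)/150 + (V_3 - 0)/560 = 0
  Node 4: (V_4 - 12)/12000 + (V_4 - V_1)/24 + (V_4 - V_2)/68000 + (V_4 - 0)/6800 = 0
  Node 5: (V_5 - 12)/2000 + (V_5 - V_2)/2700 = 0
Collecting terms (coefficients in siemens):
  0.1494·V_1 - 0.1·V_2 - 0.006667·V_3 - 0.04167·V_4 = 0
  0.1007·V_2 - 0.1·V_1 - 0.00001471·V_4 - 0.0003704·V_5 = 0.003636
  0.564·V_3 - 0.006667·V_1 = 6.667
  0.04191·V_4 - 0.04167·V_1 - 0.00001471·V_2 = 0.001
  0.0008704·V_5 - 0.0003704·V_2 = 0.006
Solving these 5 simultaneous equations (Gaussian elimination) gives:
  V_1 = 10.2 V, V_2 = 10.21 V, V_3 = 11.94 V, V_4 = 10.17 V
  V_5 = 11.24 V
Power in each resistor, P = (ΔV)²/R:
  P_R1 = (12 - 0)²/1600 = 0.09 W
  P_R2 = (12 - 10.17)²/12000 = 0.0002806 W
  P_R3 = (12 - 11.94)²/1.8 = 0.001954 W
  P_R4 = (12 - 11.24)²/2000 = 0.0002912 W
  P_R5 = (10.2 - 10.17)²/24 = 0.00004318 W
  P_R6 = (12 - 10.21)²/3300 = 0.0009747 W
  P_R7 = (10.2 - 10.21)²/10 = 0.000008546 W
  P_R8 = (10.2 - 11.94)²/150 = 0.02026 W
  P_R9 = (10.2 - 0)²/910 = 0.1143 W
  P_R10 = (10.21 - 10.17)²/68000 = 0.00000002525 W
  P_R11 = (10.21 - 11.24)²/2700 = 0.0003931 W
  P_R12 = (11.94 - 0)²/560 = 0.2546 W
  P_R13 = (10.17 - 0)²/6800 = 0.0152 W
P_total = P_R1 + P_R2 + P_R3 + P_R4 + P_R5 + P_R6 + P_R7 + P_R8 + P_R9 + P_R10 + P_R11 + P_R12 + P_R13 = 0.4983 W

Final answer: 0.4983 W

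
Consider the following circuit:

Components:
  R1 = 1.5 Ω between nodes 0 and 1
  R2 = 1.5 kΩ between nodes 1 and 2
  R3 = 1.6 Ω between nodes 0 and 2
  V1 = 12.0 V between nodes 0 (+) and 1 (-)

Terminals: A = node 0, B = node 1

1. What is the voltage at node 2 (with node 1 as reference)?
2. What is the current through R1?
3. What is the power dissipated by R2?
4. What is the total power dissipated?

Nodal analysis, taking node 1 as the 0 V reference.
Source V1 fixes V_0 = 12 V.
KCL at each unknown node (sum of currents leaving = 0; resistances in Ω):
  Node 2: (V_2 - 0)/1500 + (V_2 - 12)/1.6 = 0
Collecting terms: 0.6257 × V_2 = 7.5  =>  V_2 = 11.99 V
Part 1:
  Read off the nodal solution: V_2 = 11.99 V
Part 2:
  I_R1 = (V_0 - V_1)/R1 = (12 - 0)/1.5 = 8 A
  Magnitude: I_R1 = 8 A
Part 3:
  I_R2 = (V_1 - V_2)/R2 = (0 - 11.99)/1500 = -0.007991 A
  P_R2 = I_R2² × R2 = (-0.007991)² × 1500 = 0.0958 W
Part 4:
  Power in each resistor, P = (ΔV)²/R:
    P_R1 = (12 - 0)²/1.5 = 96 W
    P_R2 = (0 - 11.99)²/1500 = 0.0958 W
    P_R3 = (12 - 11.99)²/1.6 = 0.0001022 W
  P_total = P_R1 + P_R2 + P_R3 = 96.1 W

Final answers:
1. V_2 = 11.99 V
2. I_R1 = 8 A
3. P_R2 = 0.0958 W
4. P_total = 96.1 W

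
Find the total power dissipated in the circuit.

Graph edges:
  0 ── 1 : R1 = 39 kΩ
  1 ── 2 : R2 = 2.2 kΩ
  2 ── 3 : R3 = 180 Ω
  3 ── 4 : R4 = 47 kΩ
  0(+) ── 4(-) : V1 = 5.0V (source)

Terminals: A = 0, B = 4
Nodal analysis, taking node 4 as the 0 V reference.
Source V1 fixes V_0 = 5 V.
KCL at each unknown node (sum of currents leaving = 0; resistances in Ω):
  Node 1: (V_1 - 5)/39000 + (V_1 - V_2)/2200 = 0
  Node 2: (V_2 - V_1)/2200 + (V_2 - V_3)/180 = 0
  Node 3: (V_3 - V_2)/180 + (V_3 - 0)/47000 = 0
Collecting terms (coefficients in siemens):
  0.0004802·V_1 - 0.0004545·V_2 = 0.0001282
  0.00601·V_2 - 0.0004545·V_1 - 0.005556·V_3 = 0
  0.005577·V_3 - 0.005556·V_2 = 0
Solving these 3 simultaneous equations (Gaussian elimination) gives:
  V_1 = 2.794 V, V_2 = 2.669 V, V_3 = 2.659 V
Power in each resistor, P = (ΔV)²/R:
  P_R1 = (5 - 2.794)²/39000 = 0.0001248 W
  P_R2 = (2.794 - 2.669)²/2200 = 0.000007041 W
  P_R3 = (2.669 - 2.659)²/180 = 0.0000005761 W
  P_R4 = (2.659 - 0)²/47000 = 0.0001504 W
P_total = P_R1 + P_R2 + P_R3 + P_R4 = 0.0002829 W

Final answer: 0.0002829 W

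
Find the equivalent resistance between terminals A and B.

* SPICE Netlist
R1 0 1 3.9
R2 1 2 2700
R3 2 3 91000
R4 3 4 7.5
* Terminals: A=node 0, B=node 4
Reduce the network between node 0 (A) and node 4 (B) by series/parallel combination:
  Rs1 = R1 + R2 (series, joined only at node 1) = 3.9 + 2700 = 2704 Ω
  Rs2 = R3 + Rs1 (series, joined only at node 2) = 91000 + 2704 = 93700 Ω
  Rs3 = R4 + Rs2 (series, joined only at node 3) = 7.5 + 93700 = 93710 Ω
R_eq = 93.71 kΩ

Final answer: 93.71 kΩ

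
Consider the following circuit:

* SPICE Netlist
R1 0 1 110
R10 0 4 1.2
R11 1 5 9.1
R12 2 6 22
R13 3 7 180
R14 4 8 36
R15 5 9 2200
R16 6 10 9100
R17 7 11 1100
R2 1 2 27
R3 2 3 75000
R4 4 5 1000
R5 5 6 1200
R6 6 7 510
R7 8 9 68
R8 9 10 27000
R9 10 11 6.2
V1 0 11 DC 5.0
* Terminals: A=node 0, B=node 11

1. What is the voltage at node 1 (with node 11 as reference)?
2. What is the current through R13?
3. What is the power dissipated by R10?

Nodal analysis, taking node 11 as the 0 V reference.
Source V1 fixes V_0 = 5 V.
KCL at each unknown node (sum of currents leaving = 0; resistances in Ω):
  Node 1: (V_1 - 5)/110 + (V_1 - V_2)/27 + (V_1 - V_5)/9.1 = 0
  Node 2: (V_2 - V_1)/27 + (V_2 - V_3)/75000 + (V_2 - V_6)/22 = 0
  Node 3: (V_3 - V_2)/75000 + (V_3 - V_7)/180 = 0
  Node 4: (V_4 - V_5)/1000 + (V_4 - 5)/1.2 + (V_4 - V_8)/36 = 0
  Node 5: (V_5 - V_4)/1000 + (V_5 - V_6)/1200 + (V_5 - V_1)/9.1 + (V_5 - V_9)/2200 = 0
  Node 6: (V_6 - V_5)/1200 + (V_6 - V_7)/510 + (V_6 - V_2)/22 + (V_6 - V_10)/9100 = 0
  Node 7: (V_7 - V_6)/510 + (V_7 - V_3)/180 + (V_7 - 0)/1100 = 0
  Node 8: (V_8 - V_9)/68 + (V_8 - V_4)/36 = 0
  Node 9: (V_9 - V_8)/68 + (V_9 - V_10)/27000 + (V_9 - V_5)/2200 = 0
  Node 10: (V_10 - V_9)/27000 + (V_10 - 0)/6.2 + (V_10 - V_6)/9100 = 0
Collecting terms (coefficients in siemens):
  0.156·V_1 - 0.03704·V_2 - 0.1099·V_5 = 0.04545
  0.0825·V_2 - 0.03704·V_1 - 0.00001333·V_3 - 0.04545·V_6 = 0
  0.005569·V_3 - 0.00001333·V_2 - 0.005556·V_7 = 0
  0.8621·V_4 - 0.001·V_5 - 0.02778·V_8 = 4.167
  0.1122·V_5 - 0.1099·V_1 - 0.001·V_4 - 0.0008333·V_6 - 0.0004545·V_9 = 0
  0.04836·V_6 - 0.04545·V_2 - 0.0008333·V_5 - 0.001961·V_7 - 0.0001099·V_10 = 0
  0.008425·V_7 - 0.005556·V_3 - 0.001961·V_6 = 0
  0.04248·V_8 - 0.02778·V_4 - 0.01471·V_9 = 0
  0.0152·V_9 - 0.0004545·V_5 - 0.01471·V_8 - 0.00003704·V_10 = 0
  0.1614·V_10 - 0.0001099·V_6 - 0.00003704·V_9 = 0
Solving these 10 simultaneous equations (Gaussian elimination) gives:
  V_1 = 4.684 V, V_2 = 4.598 V, V_3 = 3.104 V, V_4 = 4.999 V
  V_5 = 4.686 V, V_6 = 4.528 V, V_7 = 3.101 V, V_8 = 4.988 V
  V_9 = 4.967 V, V_10 = 0.004222 V
Part 1:
  Read off the nodal solution: V_1 = 4.684 V
Part 2:
  I_R13 = (V_3 - V_7)/R13 = (3.104 - 3.101)/180 = 0.00001991 A
  Magnitude: I_R13 = 0.00001991 A
Part 3:
  I_R10 = (V_0 - V_4)/R10 = (5 - 4.999)/1.2 = 0.000624 A
  P_R10 = I_R10² × R10 = (0.000624)² × 1.2 = 0.0000004673 W

Final answers:
1. V_1 = 4.684 V
2. I_R13 = 1.991e-05 A
3. P_R10 = 4.673e-07 W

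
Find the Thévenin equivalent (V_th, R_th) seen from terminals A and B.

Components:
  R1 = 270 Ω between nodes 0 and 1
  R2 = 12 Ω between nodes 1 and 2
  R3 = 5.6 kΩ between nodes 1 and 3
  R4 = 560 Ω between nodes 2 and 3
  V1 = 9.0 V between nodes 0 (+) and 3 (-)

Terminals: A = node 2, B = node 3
Step 1 — V_th is the open-circuit voltage V_A - V_B (nothing connected across the terminals).
Nodal analysis, taking node 3 as the 0 V reference.
Source V1 fixes V_0 = 9 V.
KCL at each unknown node (sum of currents leaving = 0; resistances in Ω):
  Node 1: (V_1 - 9)/270 + (V_1 - V_2)/12 + (V_1 - 0)/5600 = 0
  Node 2: (V_2 - V_1)/12 + (V_2 - 0)/560 = 0
Collecting terms (coefficients in siemens):
  0.08722·V_1 - 0.08333·V_2 = 0.03333
  0.08512·V_2 - 0.08333·V_1 = 0
Determinant D = (0.08722)(0.08512) - (-0.08333)(-0.08333) = 0.0004793
V_1 = [(0.03333)(0.08512) - (-0.08333)(0)]/D = 5.92 V
V_2 = [(0.08722)(0) - (0.03333)(-0.08333)]/D = 5.796 V
V_th = V_2 - V_3 = 5.796 - 0 = 5.796 V
Step 2 — R_th: zero the source — replace V1 by a short circuit (node 3 merges into node 0) — and find the resistance seen between A (node 2) and B (node 0).
Reduce the network between node 2 (A) and node 0 (B) by series/parallel combination:
  Rp1 = R1 ‖ R3 (parallel, both between nodes 0 and 1) = 1/(1/270 + 1/5600) = 257.6 Ω
  Rs1 = R2 + Rp1 (series, joined only at node 1) = 12 + 257.6 = 269.6 Ω
  Rp2 = R4 ‖ Rs1 (parallel, both between nodes 0 and 2) = 1/(1/560 + 1/269.6) = 182 Ω
R_th = 182 Ω

Final answer: V_th = 5.796 V, R_th = 182 Ω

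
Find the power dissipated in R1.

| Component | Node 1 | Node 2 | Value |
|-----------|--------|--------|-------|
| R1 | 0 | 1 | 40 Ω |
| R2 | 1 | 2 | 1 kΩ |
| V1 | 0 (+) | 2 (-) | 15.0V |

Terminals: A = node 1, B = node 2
Nodal analysis, taking node 2 as the 0 V reference.
Source V1 fixes V_0 = 15 V.
KCL at each unknown node (sum of currents leaving = 0; resistances in Ω):
  Node 1: (V_1 - 15)/40 + (V_1 - 0)/1000 = 0
Collecting terms: 0.026 × V_1 = 0.375  =>  V_1 = 14.42 V
I_R1 = (V_0 - V_1)/R1 = (15 - 14.42)/40 = 0.01442 A
P_R1 = I_R1² × R1 = (0.01442)² × 40 = 0.008321 W

Final answer: 0.008321 W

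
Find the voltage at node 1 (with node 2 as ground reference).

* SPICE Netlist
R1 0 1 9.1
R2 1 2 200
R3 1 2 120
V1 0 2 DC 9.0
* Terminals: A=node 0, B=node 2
Nodal analysis, taking node 2 as the 0 V reference.
Source V1 fixes V_0 = 9 V.
KCL at each unknown node (sum of currents leaving = 0; resistances in Ω):
  Node 1: (V_1 - 9)/9.1 + (V_1 - 0)/200 + (V_1 - 0)/120 = 0
Collecting terms: 0.1232 × V_1 = 0.989  =>  V_1 = 8.026 V
The requested potential is V_1 = 8.026 V.

Final answer: V_1 = 8.026 V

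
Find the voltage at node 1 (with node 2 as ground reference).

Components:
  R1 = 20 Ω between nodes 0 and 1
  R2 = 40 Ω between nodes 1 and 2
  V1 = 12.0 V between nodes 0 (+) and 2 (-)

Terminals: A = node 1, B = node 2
Nodal analysis, taking node 2 as the 0 V reference.
Source V1 fixes V_0 = 12 V.
KCL at each unknown node (sum of currents leaving = 0; resistances in Ω):
  Node 1: (V_1 - 12)/20 + (V_1 - 0)/40 = 0
Collecting terms: 0.075 × V_1 = 0.6  =>  V_1 = 8 V
The requested potential is V_1 = 8 V.

Final answer: V_1 = 8 V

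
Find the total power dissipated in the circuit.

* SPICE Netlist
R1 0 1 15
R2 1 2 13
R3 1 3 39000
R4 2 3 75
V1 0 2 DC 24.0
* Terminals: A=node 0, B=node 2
Nodal analysis, taking node 2 as the 0 V reference.
Source V1 fixes V_0 = 24 V.
KCL at each unknown node (sum of currents leaving = 0; resistances in Ω):
  Node 1: (V_1 - 24)/15 + (V_1 - 0)/13 + (V_1 - V_3)/39000 = 0
  Node 3: (V_3 - V_1)/39000 + (V_3 - 0)/75 = 0
Collecting terms (coefficients in siemens):
  0.1436·V_1 - 0.00002564·V_3 = 1.6
  0.01336·V_3 - 0.00002564·V_1 = 0
Determinant D = (0.1436)(0.01336) - (-0.00002564)(-0.00002564) = 0.001919
V_1 = [(1.6)(0.01336) - (-0.00002564)(0)]/D = 11.14 V
V_3 = [(0.1436)(0) - (1.6)(-0.00002564)]/D = 0.02138 V
Power in each resistor, P = (ΔV)²/R:
  P_R1 = (24 - 11.14)²/15 = 11.02 W
  P_R2 = (11.14 - 0)²/13 = 9.548 W
  P_R3 = (11.14 - 0.02138)²/39000 = 0.00317 W
  P_R4 = (0 - 0.02138)²/75 = 0.000006097 W
P_total = P_R1 + P_R2 + P_R3 + P_R4 = 20.57 W

Final answer: 20.57 W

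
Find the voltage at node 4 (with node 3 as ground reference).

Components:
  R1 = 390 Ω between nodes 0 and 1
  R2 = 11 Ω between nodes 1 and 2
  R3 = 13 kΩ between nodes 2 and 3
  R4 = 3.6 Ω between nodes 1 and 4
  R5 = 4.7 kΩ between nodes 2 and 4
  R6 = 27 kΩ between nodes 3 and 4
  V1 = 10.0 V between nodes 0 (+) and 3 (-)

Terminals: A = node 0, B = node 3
Nodal analysis, taking node 3 as the 0 V reference.
Source V1 fixes V_0 = 10 V.
KCL at each unknown node (sum of currents leaving = 0; resistances in Ω):
  Node 1: (V_1 - 10)/390 + (V_1 - V_2)/11 + (V_1 - V_4)/3.6 = 0
  Node 2: (V_2 - V_1)/11 + (V_2 - 0)/13000 + (V_2 - V_4)/4700 = 0
  Node 4: (V_4 - V_1)/3.6 + (V_4 - V_2)/4700 + (V_4 - 0)/27000 = 0
Collecting terms (coefficients in siemens):
  0.3713·V_1 - 0.09091·V_2 - 0.2778·V_4 = 0.02564
  0.0912·V_2 - 0.09091·V_1 - 0.0002128·V_4 = 0
  0.278·V_4 - 0.2778·V_1 - 0.0002128·V_2 = 0
Solving these 3 simultaneous equations (Gaussian elimination) gives:
  V_1 = 9.575 V, V_2 = 9.567 V, V_4 = 9.573 V
The requested potential is V_4 = 9.573 V.

Final answer: V_4 = 9.573 V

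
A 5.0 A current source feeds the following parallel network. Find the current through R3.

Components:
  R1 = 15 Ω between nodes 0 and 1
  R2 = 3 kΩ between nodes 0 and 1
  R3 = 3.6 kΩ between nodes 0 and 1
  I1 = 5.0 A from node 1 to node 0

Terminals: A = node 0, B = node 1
All resistors sit directly between nodes 0 and 1, so they are in parallel and share one voltage V; the full source current 5 A splits among them.
1/R_par = 1/15 + 1/3000 + 1/3600 = 0.06728 S  =>  R_par = 14.86 Ω
V = I × R_par = 5 × 14.86 = 74.32 V
I_R3 = V/R3 = 74.32/3600 = 0.02064 A

Final answer: 0.02064 A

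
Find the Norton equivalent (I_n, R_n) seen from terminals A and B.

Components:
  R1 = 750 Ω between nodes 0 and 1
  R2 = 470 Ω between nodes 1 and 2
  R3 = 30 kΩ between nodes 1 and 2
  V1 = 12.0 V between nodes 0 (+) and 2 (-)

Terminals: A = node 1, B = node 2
Find the Thévenin equivalent first; then I_n = V_th/R_th and R_n = R_th.
Step 1 — V_th is the open-circuit voltage V_A - V_B (nothing connected across the terminals).
Nodal analysis, taking node 2 as the 0 V reference.
Source V1 fixes V_0 = 12 V.
KCL at each unknown node (sum of currents leaving = 0; resistances in Ω):
  Node 1: (V_1 - 12)/750 + (V_1 - 0)/470 + (V_1 - 0)/30000 = 0
Collecting terms: 0.003494 × V_1 = 0.016  =>  V_1 = 4.579 V
V_th = V_1 - V_2 = 4.579 - 0 = 4.579 V
Step 2 — R_th: zero the source — replace V1 by a short circuit (node 2 merges into node 0) — and find the resistance seen between A (node 1) and B (node 0).
Reduce the network between node 1 (A) and node 0 (B) by series/parallel combination:
  Rp1 = R1 ‖ R2 ‖ R3 (parallel, all between nodes 0 and 1) = 1/(1/750 + 1/470 + 1/30000) = 286.2 Ω
R_th = 286.2 Ω
I_n = V_th/R_th = 4.579/286.2 = 0.016 A, and R_n = R_th = 286.2 Ω

Final answer: I_n = 0.016 A, R_n = 286.2 Ω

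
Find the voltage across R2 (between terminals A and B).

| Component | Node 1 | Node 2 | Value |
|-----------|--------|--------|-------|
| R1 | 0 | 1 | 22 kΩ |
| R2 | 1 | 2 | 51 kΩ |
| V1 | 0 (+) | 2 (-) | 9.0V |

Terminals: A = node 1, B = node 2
R1 and R2 are in series across V1 (node 0 → node 1 → node 2), and the output A–B is taken across R2, so this is a voltage divider.
Series current: I = V1/(R1 + R2) = 9/(22000 + 51000) = 9/73000 = 0.0001233 A
V_R2 = I × R2 = V1 × R2/(R1 + R2) = 9 × 51000/73000 = 6.288 V

Final answer: 6.288 V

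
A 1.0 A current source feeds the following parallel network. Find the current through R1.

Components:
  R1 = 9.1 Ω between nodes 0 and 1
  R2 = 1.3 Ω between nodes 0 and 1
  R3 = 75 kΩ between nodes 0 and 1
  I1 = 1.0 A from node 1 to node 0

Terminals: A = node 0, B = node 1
All resistors sit directly between nodes 0 and 1, so they are in parallel and share one voltage V; the full source current 1 A splits among them.
1/R_par = 1/9.1 + 1/1.3 + 1/75000 = 0.8791 S  =>  R_par = 1.137 Ω
V = I × R_par = 1 × 1.137 = 1.137 V
I_R1 = V/R1 = 1.137/9.1 = 0.125 A

Final answer: 0.125 A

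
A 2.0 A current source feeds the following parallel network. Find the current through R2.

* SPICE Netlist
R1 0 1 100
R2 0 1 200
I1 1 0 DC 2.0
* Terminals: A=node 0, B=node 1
All resistors sit directly between nodes 0 and 1, so they are in parallel and share one voltage V; the full source current 2 A splits among them.
1/R_par = 1/100 + 1/200 = 0.015 S  =>  R_par = 66.67 Ω
V = I × R_par = 2 × 66.67 = 133.3 V
I_R2 = V/R2 = 133.3/200 = 0.6667 A

Final answer: 0.6667 A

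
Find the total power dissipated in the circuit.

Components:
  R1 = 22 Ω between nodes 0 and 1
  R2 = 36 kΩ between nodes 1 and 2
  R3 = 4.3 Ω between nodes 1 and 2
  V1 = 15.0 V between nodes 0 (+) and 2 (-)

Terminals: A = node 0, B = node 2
Nodal analysis, taking node 2 as the 0 V reference.
Source V1 fixes V_0 = 15 V.
KCL at each unknown node (sum of currents leaving = 0; resistances in Ω):
  Node 1: (V_1 - 15)/22 + (V_1 - 0)/36000 + (V_1 - 0)/4.3 = 0
Collecting terms: 0.278 × V_1 = 0.6818  =>  V_1 = 2.452 V
Power in each resistor, P = (ΔV)²/R:
  P_R1 = (15 - 2.452)²/22 = 7.157 W
  P_R2 = (2.452 - 0)²/36000 = 0.000167 W
  P_R3 = (2.452 - 0)²/4.3 = 1.398 W
P_total = P_R1 + P_R2 + P_R3 = 8.555 W

Final answer: 8.555 W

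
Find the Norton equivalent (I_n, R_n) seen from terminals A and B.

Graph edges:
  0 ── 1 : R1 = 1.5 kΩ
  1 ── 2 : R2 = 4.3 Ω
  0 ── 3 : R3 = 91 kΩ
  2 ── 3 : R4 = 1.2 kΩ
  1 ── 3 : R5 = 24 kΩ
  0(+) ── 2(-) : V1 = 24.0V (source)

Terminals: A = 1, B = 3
Find the Thévenin equivalent first; then I_n = V_th/R_th and R_n = R_th.
Step 1 — V_th is the open-circuit voltage V_A - V_B (nothing connected across the terminals).
Nodal analysis, taking node 2 as the 0 V reference.
Source V1 fixes V_0 = 24 V.
KCL at each unknown node (sum of currents leaving = 0; resistances in Ω):
  Node 1: (V_1 - 24)/1500 + (V_1 - 0)/4.3 + (V_1 - V_3)/24000 = 0
  Node 3: (V_3 - 24)/91000 + (V_3 - 0)/1200 + (V_3 - V_1)/24000 = 0
Collecting terms (coefficients in siemens):
  0.2333·V_1 - 0.00004167·V_3 = 0.016
  0.000886·V_3 - 0.00004167·V_1 = 0.0002637
Determinant D = (0.2333)(0.000886) - (-0.00004167)(-0.00004167) = 0.0002067
V_1 = [(0.016)(0.000886) - (-0.00004167)(0.0002637)]/D = 0.06864 V
V_3 = [(0.2333)(0.0002637) - (0.016)(-0.00004167)]/D = 0.3009 V
V_th = V_1 - V_3 = 0.06864 - 0.3009 = -0.2323 V
Step 2 — R_th: zero the source — replace V1 by a short circuit (node 2 merges into node 0) — and find the resistance seen between A (node 1) and B (node 3).
Reduce the network between node 1 (A) and node 3 (B) by series/parallel combination:
  Rp1 = R1 ‖ R2 (parallel, both between nodes 0 and 1) = 1/(1/1500 + 1/4.3) = 4.288 Ω
  Rp2 = R3 ‖ R4 (parallel, both between nodes 0 and 3) = 1/(1/91000 + 1/1200) = 1184 Ω
  Rs1 = Rp1 + Rp2 (series, joined only at node 0) = 4.288 + 1184 = 1189 Ω
  Rp3 = R5 ‖ Rs1 (parallel, both between nodes 1 and 3) = 1/(1/24000 + 1/1189) = 1133 Ω
R_th = 1.133 kΩ
I_n = V_th/R_th = -0.2323/1133 = -0.0002051 A, and R_n = R_th = 1.133 kΩ

Final answer: I_n = -0.0002051 A, R_n = 1.133 kΩ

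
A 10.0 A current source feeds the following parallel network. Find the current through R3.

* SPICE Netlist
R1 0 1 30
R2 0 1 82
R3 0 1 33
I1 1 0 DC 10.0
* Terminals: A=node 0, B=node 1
All resistors sit directly between nodes 0 and 1, so they are in parallel and share one voltage V; the full source current 10 A splits among them.
1/R_par = 1/30 + 1/82 + 1/33 = 0.07583 S  =>  R_par = 13.19 Ω
V = I × R_par = 10 × 13.19 = 131.9 V
I_R3 = V/R3 = 131.9/33 = 3.996 A

Final answer: 3.996 A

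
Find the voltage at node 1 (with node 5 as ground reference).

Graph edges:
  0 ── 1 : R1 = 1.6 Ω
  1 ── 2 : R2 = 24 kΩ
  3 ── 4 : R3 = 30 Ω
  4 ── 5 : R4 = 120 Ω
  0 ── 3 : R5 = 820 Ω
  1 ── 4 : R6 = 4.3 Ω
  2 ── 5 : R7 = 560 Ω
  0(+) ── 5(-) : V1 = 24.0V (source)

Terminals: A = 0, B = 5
Nodal analysis, taking node 5 as the 0 V reference.
Source V1 fixes V_0 = 24 V.
KCL at each unknown node (sum of currents leaving = 0; resistances in Ω):
  Node 1: (V_1 - 24)/1.6 + (V_1 - V_2)/24000 + (V_1 - V_4)/4.3 = 0
  Node 2: (V_2 - V_1)/24000 + (V_2 - 0)/560 = 0
  Node 3: (V_3 - V_4)/30 + (V_3 - 24)/820 = 0
  Node 4: (V_4 - V_3)/30 + (V_4 - 0)/120 + (V_4 - V_1)/4.3 = 0
Collecting terms (coefficients in siemens):
  0.8576·V_1 - 0.00004167·V_2 - 0.2326·V_4 = 15
  0.001827·V_2 - 0.00004167·V_1 = 0
  0.03455·V_3 - 0.03333·V_4 = 0.02927
  0.2742·V_4 - 0.2326·V_1 - 0.03333·V_3 = 0
Solving these 4 simultaneous equations (Gaussian elimination) gives:
  V_1 = 23.7 V, V_2 = 0.5403 V, V_3 = 22.92 V, V_4 = 22.88 V
The requested potential is V_1 = 23.7 V.

Final answer: V_1 = 23.7 V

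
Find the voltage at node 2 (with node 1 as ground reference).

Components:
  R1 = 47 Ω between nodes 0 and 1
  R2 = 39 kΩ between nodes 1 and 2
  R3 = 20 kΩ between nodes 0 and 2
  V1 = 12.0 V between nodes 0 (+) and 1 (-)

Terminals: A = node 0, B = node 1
Nodal analysis, taking node 1 as the 0 V reference.
Source V1 fixes V_0 = 12 V.
KCL at each unknown node (sum of currents leaving = 0; resistances in Ω):
  Node 2: (V_2 - 0)/39000 + (V_2 - 12)/20000 = 0
Collecting terms: 0.00007564 × V_2 = 0.0006  =>  V_2 = 7.932 V
The requested potential is V_2 = 7.932 V.

Final answer: V_2 = 7.932 V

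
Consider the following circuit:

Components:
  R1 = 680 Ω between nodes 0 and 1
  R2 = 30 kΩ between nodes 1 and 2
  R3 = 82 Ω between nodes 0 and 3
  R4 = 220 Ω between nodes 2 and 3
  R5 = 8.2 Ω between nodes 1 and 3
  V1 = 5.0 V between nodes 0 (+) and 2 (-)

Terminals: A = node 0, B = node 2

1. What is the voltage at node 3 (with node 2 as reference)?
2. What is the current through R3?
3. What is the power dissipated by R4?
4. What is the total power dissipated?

Nodal analysis, taking node 2 as the 0 V reference.
Source V1 fixes V_0 = 5 V.
KCL at each unknown node (sum of currents leaving = 0; resistances in Ω):
  Node 1: (V_1 - 5)/680 + (V_1 - 0)/30000 + (V_1 - V_3)/8.2 = 0
  Node 3: (V_3 - 5)/82 + (V_3 - 0)/220 + (V_3 - V_1)/8.2 = 0
Collecting terms (coefficients in siemens):
  0.1235·V_1 - 0.122·V_3 = 0.007353
  0.1387·V_3 - 0.122·V_1 = 0.06098
Determinant D = (0.1235)(0.1387) - (-0.122)(-0.122) = 0.00225
V_1 = [(0.007353)(0.1387) - (-0.122)(0.06098)]/D = 3.758 V
V_3 = [(0.1235)(0.06098) - (0.007353)(-0.122)]/D = 3.744 V
Part 1:
  Read off the nodal solution: V_3 = 3.744 V
Part 2:
  I_R3 = (V_0 - V_3)/R3 = (5 - 3.744)/82 = 0.01532 A
  Magnitude: I_R3 = 0.01532 A
Part 3:
  I_R4 = (V_2 - V_3)/R4 = (0 - 3.744)/220 = -0.01702 A
  P_R4 = I_R4² × R4 = (-0.01702)² × 220 = 0.06372 W
Part 4:
  Power in each resistor, P = (ΔV)²/R:
    P_R1 = (5 - 3.758)²/680 = 0.002269 W
    P_R2 = (3.758 - 0)²/30000 = 0.0004707 W
    P_R3 = (5 - 3.744)²/82 = 0.01924 W
    P_R4 = (0 - 3.744)²/220 = 0.06372 W
    P_R5 = (3.758 - 3.744)²/8.2 = 0.00002373 W
  P_total = P_R1 + P_R2 + P_R3 + P_R4 + P_R5 = 0.08572 W

Final answers:
1. V_3 = 3.744 V
2. I_R3 = 0.01532 A
3. P_R4 = 0.06372 W
4. P_total = 0.08572 W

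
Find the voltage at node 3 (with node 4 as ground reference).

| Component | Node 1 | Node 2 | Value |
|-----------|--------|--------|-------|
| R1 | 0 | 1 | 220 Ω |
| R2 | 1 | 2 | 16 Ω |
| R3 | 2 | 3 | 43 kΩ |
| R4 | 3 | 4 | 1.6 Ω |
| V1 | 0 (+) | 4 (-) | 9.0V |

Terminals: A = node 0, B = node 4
Nodal analysis, taking node 4 as the 0 V reference.
Source V1 fixes V_0 = 9 V.
KCL at each unknown node (sum of currents leaving = 0; resistances in Ω):
  Node 1: (V_1 - 9)/220 + (V_1 - V_2)/16 = 0
  Node 2: (V_2 - V_1)/16 + (V_2 - V_3)/43000 = 0
  Node 3: (V_3 - V_2)/43000 + (V_3 - 0)/1.6 = 0
Collecting terms (coefficients in siemens):
  0.06705·V_1 - 0.0625·V_2 = 0.04091
  0.06252·V_2 - 0.0625·V_1 - 0.00002326·V_3 = 0
  0.625·V_3 - 0.00002326·V_2 = 0
Solving these 3 simultaneous equations (Gaussian elimination) gives:
  V_1 = 8.954 V, V_2 = 8.951 V, V_3 = 0.000333 V
The requested potential is V_3 = 0.000333 V.

Final answer: V_3 = 0.000333 V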